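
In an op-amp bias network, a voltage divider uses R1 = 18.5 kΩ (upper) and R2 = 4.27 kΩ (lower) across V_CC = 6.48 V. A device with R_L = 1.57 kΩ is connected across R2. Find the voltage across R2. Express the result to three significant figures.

V_out ≈ 0.379 V

The load sits in parallel with R2, giving an effective lower resistance R2' = R2·R_L/(R2+R_L) = 1.148 kΩ.
Voltage divider with the loaded lower leg: V_out = 6.48 × 1.148/(18.5 + 1.148) = 6.48 × 0.05842 = 0.3786 V.
(Unloaded it would be 1.22 V; the load pulls it down.)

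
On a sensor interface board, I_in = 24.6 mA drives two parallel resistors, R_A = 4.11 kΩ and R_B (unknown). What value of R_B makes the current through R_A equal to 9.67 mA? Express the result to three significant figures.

R_B ≈ 2.66 kΩ

The fraction through R_A equals R_B/(R_A+R_B).
With f = 0.3931, R_B = R_A · f/(1−f) = 4.11 × 0.6477 = 2.662 kΩ.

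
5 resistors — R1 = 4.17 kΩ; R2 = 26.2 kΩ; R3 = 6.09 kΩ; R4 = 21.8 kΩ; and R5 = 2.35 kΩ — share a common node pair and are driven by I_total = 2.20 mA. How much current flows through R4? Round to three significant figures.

I ≈ 0.110 mA

Total conductance ΣG = 1/4.17 + 1/26.2 + 1/6.09 + 1/21.8 + 1/2.35 = 0.9136 (units of 1/kΩ).
Current divider: I(R4) = I_total · G_k/ΣG = 2.20 × (0.04587/0.9136) = 2.20 × 0.05021 = 0.1105 mA.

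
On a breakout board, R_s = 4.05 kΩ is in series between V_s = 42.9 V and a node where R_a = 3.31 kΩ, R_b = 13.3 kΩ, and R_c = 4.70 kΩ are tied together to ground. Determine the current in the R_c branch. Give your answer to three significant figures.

I ≈ 2.69 mA

Equivalent of the parallel group: R_p = 1.695 kΩ.
Node voltage V_A = V_s · R_p/(R_s + R_p) = 42.9 × 0.2950 = 12.66 V.
I(R_c) = V_A / R_c = 12.66/4.70 = 2.693 mA.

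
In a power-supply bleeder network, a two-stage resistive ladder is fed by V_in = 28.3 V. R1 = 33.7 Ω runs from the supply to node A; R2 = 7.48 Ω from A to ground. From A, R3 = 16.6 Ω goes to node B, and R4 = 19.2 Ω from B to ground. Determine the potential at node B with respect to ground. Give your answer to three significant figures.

V_B ≈ 2.35 V

Looking into the second stage from A: R3 + R4 = 35.80 Ω appears in parallel with R2.
Effective lower resistance at A: R2 ‖ 35.80 = 6.187 Ω.
First divider: V_A = V_in · 6.187/(33.7 + 6.187) = 4.390 V.
Then the unloaded second divider: V_B = V_A × R4/(R3+R4) = 4.390 × 0.5363 = 2.354 V.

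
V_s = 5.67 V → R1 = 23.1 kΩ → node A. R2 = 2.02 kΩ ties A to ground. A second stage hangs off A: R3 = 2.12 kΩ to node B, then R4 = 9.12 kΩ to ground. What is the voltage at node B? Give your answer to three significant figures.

V_B ≈ 0.317 V

Node A sees R2 in parallel with the series input of stage 2, R3 + R4 = 11.24 kΩ.
R2 ‖ (R3+R4) = 1.712 kΩ.
First divider: V_A = V_s · 1.712/(23.1 + 1.712) = 0.3913 V.
V_B = V_A × 0.8114 = 0.3175 V.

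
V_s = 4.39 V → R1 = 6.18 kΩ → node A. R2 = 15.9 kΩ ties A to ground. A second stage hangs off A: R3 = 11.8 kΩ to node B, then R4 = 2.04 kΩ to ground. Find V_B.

V_B ≈ 0.353 V

The second stage (R3 + R4 = 13.84 kΩ) loads node A in parallel with R2.
R2 ‖ (R3+R4) = 7.399 kΩ.
So V_A = 4.39 × 0.5449 = 2.392 V.
Stage 2 is unloaded, so V_B = V_A · R4/(R3+R4) = 2.392 × 2.04/13.84 = 0.3526 V.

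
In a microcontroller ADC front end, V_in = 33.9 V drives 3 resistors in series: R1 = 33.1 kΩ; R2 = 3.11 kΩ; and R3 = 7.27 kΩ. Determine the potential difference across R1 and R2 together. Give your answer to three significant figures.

V ≈ 28.2 V

Series total: ΣR = 33.1 + 3.11 + 7.27 = 43.48 kΩ.
R_{R1..R2} = 33.1 + 3.11 = 36.21 kΩ.
Voltage divider: V = V_in · (36.21 / 43.48) = 33.9 × 0.8328 = 28.23 V.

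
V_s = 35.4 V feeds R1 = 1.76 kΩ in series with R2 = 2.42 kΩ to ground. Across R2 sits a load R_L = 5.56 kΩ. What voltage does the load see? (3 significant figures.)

V_out ≈ 17.3 V

R2 ‖ R_L = (2.42 × 5.56)/(2.42 + 5.56) = 1.686 kΩ.
Then V_out = V_s · R2'/(R1 + R2') = 35.4 × 1.686/3.446 = 17.32 V.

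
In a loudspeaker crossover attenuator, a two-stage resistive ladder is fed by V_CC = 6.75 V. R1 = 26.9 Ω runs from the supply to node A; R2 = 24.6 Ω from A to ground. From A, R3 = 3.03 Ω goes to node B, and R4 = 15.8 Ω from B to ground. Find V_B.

Node A sees R2 in parallel with the series input of stage 2, R3 + R4 = 18.83 Ω.
Effective lower resistance at A: R2 ‖ 18.83 = 10.67 Ω.
V_A = 6.75 × 10.67/(26.9 + 10.67) = 1.916 V.
V_B = V_A × 0.8391 = 1.608 V.

V_B ≈ 1.61 V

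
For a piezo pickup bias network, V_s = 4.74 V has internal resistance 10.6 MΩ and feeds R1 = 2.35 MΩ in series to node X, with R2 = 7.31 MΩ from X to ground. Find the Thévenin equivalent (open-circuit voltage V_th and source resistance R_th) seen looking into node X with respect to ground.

V_th ≈ 1.71 V, R_th ≈ 4.67 MΩ

R1' = 10.6 + 2.35 = 12.95 MΩ (source resistance + R1).
With X open, the divider is unloaded: V_th = 4.74 × 7.31/20.26 = 1.710 V.
With V_s suppressed (replaced by a short), R_th = R1' ‖ R2 = (12.95 × 7.31)/(12.95 + 7.31) = 4.672 MΩ.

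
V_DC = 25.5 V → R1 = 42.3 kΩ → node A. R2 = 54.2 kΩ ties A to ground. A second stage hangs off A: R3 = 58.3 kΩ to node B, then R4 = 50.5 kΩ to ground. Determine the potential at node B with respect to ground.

Looking into the second stage from A: R3 + R4 = 108.8 kΩ appears in parallel with R2.
Effective lower resistance at A: R2 ‖ 108.8 = 36.18 kΩ.
So V_A = 25.5 × 0.4610 = 11.76 V.
Then the unloaded second divider: V_B = V_A × R4/(R3+R4) = 11.76 × 0.4642 = 5.456 V.

V_B ≈ 5.46 V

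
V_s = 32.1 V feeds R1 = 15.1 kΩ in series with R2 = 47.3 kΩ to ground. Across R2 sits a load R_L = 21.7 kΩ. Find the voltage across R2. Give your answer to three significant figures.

V_out ≈ 15.9 V

The load sits in parallel with R2, giving an effective lower resistance R2' = R2·R_L/(R2+R_L) = 14.88 kΩ.
Voltage divider with the loaded lower leg: V_out = 32.1 × 14.88/(15.1 + 14.88) = 32.1 × 0.4963 = 15.93 V.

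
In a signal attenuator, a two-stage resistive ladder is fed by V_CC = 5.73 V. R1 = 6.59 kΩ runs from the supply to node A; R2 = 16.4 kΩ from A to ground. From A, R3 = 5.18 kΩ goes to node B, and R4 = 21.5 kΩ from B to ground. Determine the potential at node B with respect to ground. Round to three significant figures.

V_B ≈ 2.80 V

Looking into the second stage from A: R3 + R4 = 26.68 kΩ appears in parallel with R2.
R2 ‖ (R3+R4) = 10.16 kΩ.
So V_A = 5.73 × 0.6065 = 3.475 V.
Stage 2 is unloaded, so V_B = V_A · R4/(R3+R4) = 3.475 × 21.5/26.68 = 2.800 V.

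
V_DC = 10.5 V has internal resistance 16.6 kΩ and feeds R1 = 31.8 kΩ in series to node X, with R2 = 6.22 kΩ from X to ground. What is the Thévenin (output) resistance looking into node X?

R_th ≈ 5.51 kΩ

R1' = 16.6 + 31.8 = 48.40 kΩ (source resistance + R1).
With V_DC suppressed (replaced by a short), R_th = R1' ‖ R2 = (48.40 × 6.22)/(48.40 + 6.22) = 5.512 kΩ.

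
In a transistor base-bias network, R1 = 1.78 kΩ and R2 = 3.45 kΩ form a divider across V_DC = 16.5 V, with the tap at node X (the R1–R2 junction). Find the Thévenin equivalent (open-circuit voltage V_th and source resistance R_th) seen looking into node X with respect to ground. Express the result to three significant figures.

With X open, the divider is unloaded: V_th = 16.5 × 3.45/5.230 = 10.88 V.
Zeroing V_DC shorts the top of R1 to ground, so R_th = R1 ‖ R2 = 1.174 kΩ.

V_th ≈ 10.9 V, R_th ≈ 1.17 kΩ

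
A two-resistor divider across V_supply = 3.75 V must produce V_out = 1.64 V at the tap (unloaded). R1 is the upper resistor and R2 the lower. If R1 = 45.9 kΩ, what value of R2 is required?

R2 ≈ 35.7 kΩ

Required fraction k = V_out/V_supply = 0.4373.
R2 = R1 · 0.4373/(1 − 0.4373) = 35.68 kΩ.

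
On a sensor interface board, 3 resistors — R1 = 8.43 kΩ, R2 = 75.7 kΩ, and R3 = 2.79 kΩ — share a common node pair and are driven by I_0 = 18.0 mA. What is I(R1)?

ΣG = 1/8.43 + 1/75.7 + 1/2.79 = 0.4903.
Current divider: I(R1) = I_0 · G_k/ΣG = 18.0 × (0.1186/0.4903) = 18.0 × 0.2420 = 4.355 mA.

I ≈ 4.36 mA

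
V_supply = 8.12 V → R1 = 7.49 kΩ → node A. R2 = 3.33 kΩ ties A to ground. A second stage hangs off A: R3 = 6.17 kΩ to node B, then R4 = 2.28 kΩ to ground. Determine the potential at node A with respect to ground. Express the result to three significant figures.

V_A ≈ 1.96 V

The second stage (R3 + R4 = 8.450 kΩ) loads node A in parallel with R2.
R2 ‖ (R3+R4) = 2.389 kΩ.
V_A = 8.12 × 2.389/(7.49 + 2.389) = 1.963 V.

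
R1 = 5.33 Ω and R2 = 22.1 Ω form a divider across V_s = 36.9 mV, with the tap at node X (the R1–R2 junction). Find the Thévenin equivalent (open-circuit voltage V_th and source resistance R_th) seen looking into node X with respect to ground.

V_th ≈ 29.7 mV, R_th ≈ 4.29 Ω

V_th is the unloaded tap voltage: V_s · R2/(R1+R2) = 36.9 × 0.8057 = 29.73 mV.
Looking into X with the source shorted: R_th = R1·R2/(R1+R2) = 5.330 × 22.1/27.43 = 4.294 Ω.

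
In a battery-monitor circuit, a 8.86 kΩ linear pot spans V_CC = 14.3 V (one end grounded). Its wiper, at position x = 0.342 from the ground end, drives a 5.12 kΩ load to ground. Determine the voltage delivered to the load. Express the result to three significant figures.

Split the track: R_lower = x·R_p = 3.030 kΩ, R_upper = (1−x)·R_p = 5.830 kΩ.
R_L loads the lower segment: effective lower R = 1.904 kΩ.
V_out = 14.3 × 1.904/(5.830 + 1.904) = 3.520 V.
(Unloaded: V_out = x·V_CC = 4.89 V.)

V_out ≈ 3.52 V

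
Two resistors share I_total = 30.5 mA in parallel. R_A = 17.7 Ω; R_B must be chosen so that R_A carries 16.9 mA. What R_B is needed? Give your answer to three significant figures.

In a two-way split, I_A/I_total = R_B/(R_A + R_B).
With f = 0.5541, R_B = R_A · f/(1−f) = 17.7 × 1.243 = 21.99 Ω.

R_B ≈ 22.0 Ω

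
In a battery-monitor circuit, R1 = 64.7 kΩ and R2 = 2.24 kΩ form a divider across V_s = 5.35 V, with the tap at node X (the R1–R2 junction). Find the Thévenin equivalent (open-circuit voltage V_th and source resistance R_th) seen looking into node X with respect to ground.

With X open, the divider is unloaded: V_th = 5.35 × 2.24/66.94 = 0.1790 V.
Zeroing V_s shorts the top of R1 to ground, so R_th = R1 ‖ R2 = 2.165 kΩ.

V_th ≈ 0.179 V, R_th ≈ 2.17 kΩ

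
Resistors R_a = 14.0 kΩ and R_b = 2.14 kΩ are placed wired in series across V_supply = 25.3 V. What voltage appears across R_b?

V ≈ 3.35 V

ΣR = 14.0 + 2.14 = 16.14 kΩ.
By the voltage-divider rule, V = 25.3 × 2.140/16.14 = 3.355 V.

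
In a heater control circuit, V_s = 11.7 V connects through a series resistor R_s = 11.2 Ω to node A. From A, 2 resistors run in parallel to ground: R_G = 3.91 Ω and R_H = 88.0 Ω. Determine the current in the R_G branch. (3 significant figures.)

Equivalent of the parallel group: R_p = 3.744 Ω.
Node voltage V_A = V_s · R_p/(R_s + R_p) = 11.7 × 0.2505 = 2.931 V.
I(R_G) = V_A / R_G = 2.931/3.91 = 0.7496 A.

I ≈ 0.750 A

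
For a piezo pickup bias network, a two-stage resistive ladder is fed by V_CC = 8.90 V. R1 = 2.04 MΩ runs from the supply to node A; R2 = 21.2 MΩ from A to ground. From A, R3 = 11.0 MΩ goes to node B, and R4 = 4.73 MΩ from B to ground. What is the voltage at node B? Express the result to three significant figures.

Node A sees R2 in parallel with the series input of stage 2, R3 + R4 = 15.73 MΩ.
Effective lower resistance at A: R2 ‖ 15.73 = 9.030 MΩ.
V_A = 8.90 × 9.030/(2.04 + 9.030) = 7.260 V.
Then the unloaded second divider: V_B = V_A × R4/(R3+R4) = 7.260 × 0.3007 = 2.183 V.

V_B ≈ 2.18 V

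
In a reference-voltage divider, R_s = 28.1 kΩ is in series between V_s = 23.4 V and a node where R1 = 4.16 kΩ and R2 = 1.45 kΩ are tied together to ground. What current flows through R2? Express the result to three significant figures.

I ≈ 0.595 mA

Combine the parallel branches: R_p = (1/4.16 + 1/1.45)⁻¹ = 1.075 kΩ.
V_A by voltage divider: V_A = 23.4 × 1.075/(28.1 + 1.075) = 0.8624 V.
I(R2) = V_A / R2 = 0.8624/1.45 = 0.5947 mA.
(Equivalently: I_total = 0.8021 mA, then current-divider fraction G_k/ΣG = 0.7415.)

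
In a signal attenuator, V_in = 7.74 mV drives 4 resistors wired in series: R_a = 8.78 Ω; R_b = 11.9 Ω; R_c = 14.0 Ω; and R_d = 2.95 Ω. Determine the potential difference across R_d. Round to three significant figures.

Total series resistance ΣR = 8.78 + 11.9 + 14.0 + 2.95 = 37.63 Ω.
Voltage divider: V = V_in · (2.950 / 37.63) = 7.74 × 0.07839 = 0.6068 mV.

V ≈ 0.607 mV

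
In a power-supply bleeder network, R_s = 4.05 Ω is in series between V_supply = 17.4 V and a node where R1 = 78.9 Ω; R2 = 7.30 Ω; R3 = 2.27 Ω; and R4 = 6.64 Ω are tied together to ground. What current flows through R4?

Equivalent of the parallel group: R_p = 1.350 Ω.
V_A = 17.4 × 1.350/5.400 = 4.350 V.
I(R4) = V_A / R4 = 4.350/6.64 = 0.6551 A.

I ≈ 0.655 A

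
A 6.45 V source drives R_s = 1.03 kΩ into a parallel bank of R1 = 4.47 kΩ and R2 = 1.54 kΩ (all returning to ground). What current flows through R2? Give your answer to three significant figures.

I ≈ 2.21 mA

Equivalent of the parallel group: R_p = 1.145 kΩ.
V_A = 6.45 × 1.145/2.175 = 3.396 V.
I(R2) = V_A / R2 = 3.396/1.54 = 2.205 mA.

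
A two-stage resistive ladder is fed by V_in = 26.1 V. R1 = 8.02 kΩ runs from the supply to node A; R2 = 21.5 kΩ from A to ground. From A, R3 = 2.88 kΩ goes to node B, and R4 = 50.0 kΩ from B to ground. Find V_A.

Node A sees R2 in parallel with the series input of stage 2, R3 + R4 = 52.88 kΩ.
R2 ‖ (R3+R4) = 15.29 kΩ.
V_A = 26.1 × 15.29/(8.02 + 15.29) = 17.12 V.

V_A ≈ 17.1 V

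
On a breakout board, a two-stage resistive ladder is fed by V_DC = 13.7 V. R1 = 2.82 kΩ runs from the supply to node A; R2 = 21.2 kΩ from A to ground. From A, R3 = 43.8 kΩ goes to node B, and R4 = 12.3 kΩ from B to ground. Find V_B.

Node A sees R2 in parallel with the series input of stage 2, R3 + R4 = 56.10 kΩ.
R2 ‖ (R3+R4) = 15.39 kΩ.
First divider: V_A = V_DC · 15.39/(2.82 + 15.39) = 11.58 V.
Then the unloaded second divider: V_B = V_A × R4/(R3+R4) = 11.58 × 0.2193 = 2.538 V.

V_B ≈ 2.54 V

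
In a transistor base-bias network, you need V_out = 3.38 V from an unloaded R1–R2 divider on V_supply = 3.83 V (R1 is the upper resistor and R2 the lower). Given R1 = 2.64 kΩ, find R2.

The divider ratio is R2/(R1+R2) = 3.38/3.83 = 0.8825.
R2 = R1 · 0.8825/(1 − 0.8825) = 19.83 kΩ.

R2 ≈ 19.8 kΩ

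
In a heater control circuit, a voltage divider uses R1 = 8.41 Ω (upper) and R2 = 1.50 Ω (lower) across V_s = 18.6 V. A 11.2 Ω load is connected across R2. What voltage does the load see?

First combine the lower leg with the load: R2 ‖ R_L = 1.323 Ω.
Now apply the divider: V_out = 18.6 × 0.1359 = 2.528 V.

V_out ≈ 2.53 V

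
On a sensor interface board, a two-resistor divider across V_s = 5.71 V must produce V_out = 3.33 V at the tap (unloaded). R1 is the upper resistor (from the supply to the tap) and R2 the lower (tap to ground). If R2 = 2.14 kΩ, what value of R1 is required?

R1 ≈ 1.53 kΩ

Required fraction k = V_out/V_s = 0.5832.
So R1 = R2 · (V_s/V_out − 1) = 2.14 × (5.71/3.33 − 1) = 2.14 × 0.7147 = 1.529 kΩ.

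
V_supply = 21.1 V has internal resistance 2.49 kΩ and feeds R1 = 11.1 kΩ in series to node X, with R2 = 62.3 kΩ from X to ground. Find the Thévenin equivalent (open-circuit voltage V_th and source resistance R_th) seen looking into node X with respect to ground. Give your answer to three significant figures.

V_th ≈ 17.3 V, R_th ≈ 11.2 kΩ

R1' = 2.49 + 11.1 = 13.59 kΩ (source resistance + R1).
With X open, the divider is unloaded: V_th = 21.1 × 62.3/75.89 = 17.32 V.
With V_supply suppressed (replaced by a short), R_th = R1' ‖ R2 = (13.59 × 62.3)/(13.59 + 62.3) = 11.16 kΩ.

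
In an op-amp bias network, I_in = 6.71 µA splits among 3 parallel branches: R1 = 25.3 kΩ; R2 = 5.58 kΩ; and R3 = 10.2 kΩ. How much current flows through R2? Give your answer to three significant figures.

ΣG = 1/25.3 + 1/5.58 + 1/10.2 = 0.3168.
R2 takes the fraction G_k/ΣG = 0.1792/0.3168 = 0.5657, so I = 6.71 × 0.5657 = 3.796 µA.

I ≈ 3.80 µA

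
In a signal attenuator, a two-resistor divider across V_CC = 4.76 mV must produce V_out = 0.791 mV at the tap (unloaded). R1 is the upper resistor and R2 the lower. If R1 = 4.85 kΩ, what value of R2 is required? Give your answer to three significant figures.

V_out/V_CC = R2/(R1+R2) = 0.1662.
Rearranging, R2 = R1·k/(1−k) = 4.85 × 0.1993 = 0.9666 kΩ.

R2 ≈ 0.967 kΩ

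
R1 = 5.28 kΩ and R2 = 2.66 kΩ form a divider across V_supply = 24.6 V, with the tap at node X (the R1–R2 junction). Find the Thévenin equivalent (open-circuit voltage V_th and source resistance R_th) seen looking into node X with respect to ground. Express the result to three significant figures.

Open-circuit (no load on X): V_th = V_supply · R2/(R1 + R2) = 24.6 × 2.66/(5.280 + 2.66) = 8.241 V.
Zeroing V_supply shorts the top of R1 to ground, so R_th = R1 ‖ R2 = 1.769 kΩ.

V_th ≈ 8.24 V, R_th ≈ 1.77 kΩ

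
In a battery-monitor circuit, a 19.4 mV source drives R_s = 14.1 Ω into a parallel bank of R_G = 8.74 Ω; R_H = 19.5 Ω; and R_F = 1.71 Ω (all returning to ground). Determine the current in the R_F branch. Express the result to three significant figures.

Parallel bank: R_p = 1/(1/8.74 + 1/19.5 + 1/1.71) = 1.332 Ω.
V_A = 19.4 × 1.332/15.43 = 1.675 mV.
I(R_F) = V_A / R_F = 1.675/1.71 = 0.9795 mA.

I ≈ 0.980 mA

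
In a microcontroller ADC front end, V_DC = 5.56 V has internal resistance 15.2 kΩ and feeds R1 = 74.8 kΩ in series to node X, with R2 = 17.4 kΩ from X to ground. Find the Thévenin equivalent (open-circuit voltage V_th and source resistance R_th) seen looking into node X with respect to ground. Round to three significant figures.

R1' = 15.2 + 74.8 = 90.00 kΩ (source resistance + R1).
Open-circuit (no load on X): V_th = V_DC · R2/(R1' + R2) = 5.56 × 17.4/(90.00 + 17.4) = 0.9008 V.
Zeroing V_DC shorts the top of R1' to ground, so R_th = R1' ‖ R2 = 14.58 kΩ.

V_th ≈ 0.901 V, R_th ≈ 14.6 kΩ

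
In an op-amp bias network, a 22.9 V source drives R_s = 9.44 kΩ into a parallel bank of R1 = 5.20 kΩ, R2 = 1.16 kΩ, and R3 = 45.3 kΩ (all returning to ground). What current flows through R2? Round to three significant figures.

I ≈ 1.77 mA

Parallel bank: R_p = 1/(1/5.20 + 1/1.16 + 1/45.3) = 0.9290 kΩ.
Node voltage V_A = V_in · R_p/(R_s + R_p) = 22.9 × 0.08959 = 2.052 V.
I(R2) = V_A / R2 = 2.052/1.16 = 1.769 mA.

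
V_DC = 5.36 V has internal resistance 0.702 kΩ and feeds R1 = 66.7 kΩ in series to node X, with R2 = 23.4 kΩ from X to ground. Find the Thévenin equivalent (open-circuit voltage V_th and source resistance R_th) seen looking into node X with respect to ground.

V_th ≈ 1.38 V, R_th ≈ 17.4 kΩ

R1' = 0.702 + 66.7 = 67.40 kΩ (source resistance + R1).
V_th is the unloaded tap voltage: V_DC · R2/(R1'+R2) = 5.36 × 0.2577 = 1.381 V.
With V_DC suppressed (replaced by a short), R_th = R1' ‖ R2 = (67.40 × 23.4)/(67.40 + 23.4) = 17.37 kΩ.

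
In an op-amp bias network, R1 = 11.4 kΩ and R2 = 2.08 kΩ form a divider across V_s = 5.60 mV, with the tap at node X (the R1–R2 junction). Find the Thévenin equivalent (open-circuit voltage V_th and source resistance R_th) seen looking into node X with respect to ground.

Open-circuit (no load on X): V_th = V_s · R2/(R1 + R2) = 5.60 × 2.08/(11.40 + 2.08) = 0.8641 mV.
With V_s suppressed (replaced by a short), R_th = R1 ‖ R2 = (11.40 × 2.08)/(11.40 + 2.08) = 1.759 kΩ.

V_th ≈ 0.864 mV, R_th ≈ 1.76 kΩ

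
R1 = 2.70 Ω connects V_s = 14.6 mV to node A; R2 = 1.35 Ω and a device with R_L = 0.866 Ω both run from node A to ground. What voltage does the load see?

R2 ‖ R_L = (1.35 × 0.866)/(1.35 + 0.866) = 0.5276 Ω.
Then V_out = V_s · R2'/(R1 + R2') = 14.6 × 0.5276/3.228 = 2.386 mV.
(Unloaded it would be 4.87 mV; the load pulls it down.)

V_out ≈ 2.39 mV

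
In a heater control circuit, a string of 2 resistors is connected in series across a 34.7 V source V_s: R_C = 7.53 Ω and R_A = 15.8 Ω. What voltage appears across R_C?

V ≈ 11.2 V

Total series resistance ΣR = 7.53 + 15.8 = 23.33 Ω.
V = V_s · R/ΣR = 34.7 × 0.3228 = 11.20 V.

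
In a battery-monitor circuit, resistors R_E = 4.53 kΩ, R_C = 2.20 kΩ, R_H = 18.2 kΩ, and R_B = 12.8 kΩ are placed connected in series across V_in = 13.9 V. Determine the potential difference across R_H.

V ≈ 6.71 V

Series total: ΣR = 4.53 + 2.20 + 18.2 + 12.8 = 37.73 kΩ.
By the voltage-divider rule, V = 13.9 × 18.20/37.73 = 6.705 V.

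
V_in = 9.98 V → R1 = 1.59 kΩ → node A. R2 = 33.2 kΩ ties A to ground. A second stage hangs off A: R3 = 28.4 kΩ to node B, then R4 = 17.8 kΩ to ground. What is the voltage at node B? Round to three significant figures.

V_B ≈ 3.55 V

The second stage (R3 + R4 = 46.20 kΩ) loads node A in parallel with R2.
Effective lower resistance at A: R2 ‖ 46.20 = 19.32 kΩ.
V_A = 9.98 × 19.32/(1.59 + 19.32) = 9.221 V.
Stage 2 is unloaded, so V_B = V_A · R4/(R3+R4) = 9.221 × 17.8/46.20 = 3.553 V.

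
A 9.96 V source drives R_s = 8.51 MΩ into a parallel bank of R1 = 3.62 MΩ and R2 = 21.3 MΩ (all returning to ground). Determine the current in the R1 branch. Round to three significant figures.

I ≈ 0.734 µA

Equivalent of the parallel group: R_p = 3.094 MΩ.
Node voltage V_A = V_s · R_p/(R_s + R_p) = 9.96 × 0.2666 = 2.656 V.
I(R1) = V_A / R1 = 2.656/3.62 = 0.7336 µA.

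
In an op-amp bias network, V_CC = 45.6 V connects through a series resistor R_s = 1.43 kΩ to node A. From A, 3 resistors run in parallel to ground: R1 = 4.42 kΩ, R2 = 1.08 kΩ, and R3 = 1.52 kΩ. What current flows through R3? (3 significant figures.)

Parallel bank: R_p = 1/(1/4.42 + 1/1.08 + 1/1.52) = 0.5525 kΩ.
Node voltage V_A = V_CC · R_p/(R_s + R_p) = 45.6 × 0.2787 = 12.71 V.
Branch current I = V_A/R3 = 12.71/1.52 = 8.360 mA.
(Equivalently: I_total = 23.00 mA, then current-divider fraction G_k/ΣG = 0.3635.)

I ≈ 8.36 mA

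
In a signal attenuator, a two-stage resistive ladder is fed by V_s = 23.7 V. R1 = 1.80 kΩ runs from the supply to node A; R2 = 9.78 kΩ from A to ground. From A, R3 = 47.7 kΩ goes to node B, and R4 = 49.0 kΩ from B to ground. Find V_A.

V_A ≈ 19.7 V

Looking into the second stage from A: R3 + R4 = 96.70 kΩ appears in parallel with R2.
Effective lower resistance at A: R2 ‖ 96.70 = 8.882 kΩ.
First divider: V_A = V_s · 8.882/(1.80 + 8.882) = 19.71 V.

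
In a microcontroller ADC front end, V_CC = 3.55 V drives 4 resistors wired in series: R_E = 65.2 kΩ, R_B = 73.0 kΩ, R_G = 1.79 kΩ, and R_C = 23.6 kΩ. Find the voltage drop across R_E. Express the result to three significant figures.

V ≈ 1.41 V

Total series resistance ΣR = 65.2 + 73.0 + 1.79 + 23.6 = 163.6 kΩ.
By the voltage-divider rule, V = 3.55 × 65.20/163.6 = 1.415 V.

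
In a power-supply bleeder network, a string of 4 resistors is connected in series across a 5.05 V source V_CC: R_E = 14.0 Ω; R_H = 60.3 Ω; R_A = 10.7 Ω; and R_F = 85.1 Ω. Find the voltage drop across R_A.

V ≈ 0.318 V

Total series resistance ΣR = 14.0 + 60.3 + 10.7 + 85.1 = 170.1 Ω.
Voltage divider: V = V_CC · (10.70 / 170.1) = 5.05 × 0.06290 = 0.3177 V.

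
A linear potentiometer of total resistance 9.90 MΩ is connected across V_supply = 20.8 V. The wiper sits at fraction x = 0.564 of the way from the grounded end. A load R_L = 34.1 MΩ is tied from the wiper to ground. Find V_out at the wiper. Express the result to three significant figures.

The pot divides into 4.316 MΩ above the wiper and 5.584 MΩ below.
Lower segment in parallel with the load: 5.584 ‖ 34.1 = 4.798 MΩ.
V_out = 20.8 × 4.798/(4.316 + 4.798) = 10.95 V.
(Unloaded: V_out = x·V_supply = 11.7 V.)

V_out ≈ 10.9 V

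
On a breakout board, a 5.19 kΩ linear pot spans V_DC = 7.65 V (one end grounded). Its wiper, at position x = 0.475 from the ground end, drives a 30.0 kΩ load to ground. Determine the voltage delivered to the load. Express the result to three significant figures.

Lower segment x·R_p = 2.465 kΩ; upper segment (1−x)·R_p = 2.725 kΩ.
(x·R_p) ‖ R_L = 2.278 kΩ.
Then V_out = V_DC · 2.278/(2.725 + 2.278) = 3.483 V.
(Unloaded: V_out = x·V_DC = 3.63 V.)

V_out ≈ 3.48 V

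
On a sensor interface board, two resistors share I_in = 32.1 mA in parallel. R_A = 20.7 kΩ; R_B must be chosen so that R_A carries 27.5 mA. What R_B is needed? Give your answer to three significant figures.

R_B ≈ 124 kΩ

The fraction through R_A equals R_B/(R_A+R_B).
27.5/32.1 = R_B/(R_A + R_B) → R_B = R_A · (0.8567)/(1 − 0.8567) = 20.7 × 5.978 = 123.7 kΩ.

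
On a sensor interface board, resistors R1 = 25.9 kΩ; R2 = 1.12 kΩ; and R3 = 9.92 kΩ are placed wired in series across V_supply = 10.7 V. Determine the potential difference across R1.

V ≈ 7.50 V

ΣR = 25.9 + 1.12 + 9.92 = 36.94 kΩ.
By the voltage-divider rule, V = 10.7 × 25.90/36.94 = 7.502 V.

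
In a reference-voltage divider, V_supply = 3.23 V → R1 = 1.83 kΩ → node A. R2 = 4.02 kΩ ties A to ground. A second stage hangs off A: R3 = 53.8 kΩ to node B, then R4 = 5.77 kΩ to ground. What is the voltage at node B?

V_B ≈ 0.211 V

Node A sees R2 in parallel with the series input of stage 2, R3 + R4 = 59.57 kΩ.
Effective lower resistance at A: R2 ‖ 59.57 = 3.766 kΩ.
So V_A = 3.23 × 0.6730 = 2.174 V.
Then the unloaded second divider: V_B = V_A × R4/(R3+R4) = 2.174 × 0.09686 = 0.2105 V.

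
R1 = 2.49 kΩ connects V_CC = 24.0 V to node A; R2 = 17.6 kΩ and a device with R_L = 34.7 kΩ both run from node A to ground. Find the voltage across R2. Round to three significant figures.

V_out ≈ 19.8 V

The load sits in parallel with R2, giving an effective lower resistance R2' = R2·R_L/(R2+R_L) = 11.68 kΩ.
Voltage divider with the loaded lower leg: V_out = 24.0 × 11.68/(2.49 + 11.68) = 24.0 × 0.8242 = 19.78 V.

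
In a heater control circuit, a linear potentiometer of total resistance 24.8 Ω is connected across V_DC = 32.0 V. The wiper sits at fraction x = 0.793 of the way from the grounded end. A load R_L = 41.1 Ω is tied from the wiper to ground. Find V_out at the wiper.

V_out ≈ 23.1 V

The pot divides into 5.134 Ω above the wiper and 19.67 Ω below.
Lower segment in parallel with the load: 19.67 ‖ 41.1 = 13.30 Ω.
Loaded-divider output: V_out = 32.0 × 0.7215 = 23.09 V.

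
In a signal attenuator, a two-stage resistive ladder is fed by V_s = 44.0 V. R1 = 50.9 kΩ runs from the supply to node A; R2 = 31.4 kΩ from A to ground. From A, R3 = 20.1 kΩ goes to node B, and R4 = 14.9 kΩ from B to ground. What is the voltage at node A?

V_A ≈ 10.8 V

The second stage (R3 + R4 = 35.00 kΩ) loads node A in parallel with R2.
Effective lower resistance at A: R2 ‖ 35.00 = 16.55 kΩ.
First divider: V_A = V_s · 16.55/(50.9 + 16.55) = 10.80 V.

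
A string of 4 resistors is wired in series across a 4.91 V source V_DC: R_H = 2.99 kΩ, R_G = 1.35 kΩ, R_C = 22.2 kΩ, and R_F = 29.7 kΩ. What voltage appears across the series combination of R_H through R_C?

Series total: ΣR = 2.99 + 1.35 + 22.2 + 29.7 = 56.24 kΩ.
R_{R_H..R_C} = 2.99 + 1.35 + 22.2 = 26.54 kΩ.
V = V_DC · R/ΣR = 4.91 × 0.4719 = 2.317 V.

V ≈ 2.32 V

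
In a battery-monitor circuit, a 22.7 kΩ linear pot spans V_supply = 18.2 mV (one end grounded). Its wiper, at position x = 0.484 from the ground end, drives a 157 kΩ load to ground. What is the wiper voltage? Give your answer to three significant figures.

V_out ≈ 8.50 mV

Split the track: R_lower = x·R_p = 10.99 kΩ, R_upper = (1−x)·R_p = 11.71 kΩ.
R_L loads the lower segment: effective lower R = 10.27 kΩ.
Loaded-divider output: V_out = 18.2 × 0.4671 = 8.502 mV.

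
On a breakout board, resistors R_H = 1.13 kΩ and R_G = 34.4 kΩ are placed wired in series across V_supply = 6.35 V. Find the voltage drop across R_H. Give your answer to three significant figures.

V ≈ 0.202 V

Series total: ΣR = 1.13 + 34.4 = 35.53 kΩ.
V = V_supply · R/ΣR = 6.35 × 0.03180 = 0.2020 V.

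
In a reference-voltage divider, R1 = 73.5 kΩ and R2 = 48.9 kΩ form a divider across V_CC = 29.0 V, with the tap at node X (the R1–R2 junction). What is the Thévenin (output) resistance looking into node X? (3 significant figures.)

R_th ≈ 29.4 kΩ

Zeroing V_CC shorts the top of R1 to ground, so R_th = R1 ‖ R2 = 29.36 kΩ.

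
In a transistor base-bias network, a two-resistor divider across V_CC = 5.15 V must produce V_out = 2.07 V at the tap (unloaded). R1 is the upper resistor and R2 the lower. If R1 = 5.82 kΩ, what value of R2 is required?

R2 ≈ 3.91 kΩ

Required fraction k = V_out/V_CC = 0.4019.
R2 = R1 · 0.4019/(1 − 0.4019) = 3.911 kΩ.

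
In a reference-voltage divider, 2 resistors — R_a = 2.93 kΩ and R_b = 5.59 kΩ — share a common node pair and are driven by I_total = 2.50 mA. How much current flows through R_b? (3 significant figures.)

I ≈ 0.860 mA

Two-branch current divider: I_k = I_total · R_other/(R_1 + R_2).
I(R_b) = 2.50 × 2.93/(2.93 + 5.59) = 2.50 × 0.3439 = 0.8597 mA.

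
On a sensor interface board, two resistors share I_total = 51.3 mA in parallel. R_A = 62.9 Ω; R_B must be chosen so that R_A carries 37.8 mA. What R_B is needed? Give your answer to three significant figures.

The fraction through R_A equals R_B/(R_A+R_B).
With f = 0.7368, R_B = R_A · f/(1−f) = 62.9 × 2.800 = 176.1 Ω.

R_B ≈ 176 Ω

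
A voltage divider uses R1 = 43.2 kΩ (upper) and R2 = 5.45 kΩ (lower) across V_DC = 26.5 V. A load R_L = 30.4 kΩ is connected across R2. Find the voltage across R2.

R2 ‖ R_L = (5.45 × 30.4)/(5.45 + 30.4) = 4.621 kΩ.
Voltage divider with the loaded lower leg: V_out = 26.5 × 4.621/(43.2 + 4.621) = 26.5 × 0.09664 = 2.561 V.
(Unloaded it would be 2.97 V; the load pulls it down.)

V_out ≈ 2.56 V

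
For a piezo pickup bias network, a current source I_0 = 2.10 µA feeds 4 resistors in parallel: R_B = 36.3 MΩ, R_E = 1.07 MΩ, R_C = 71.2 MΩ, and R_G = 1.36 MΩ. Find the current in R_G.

Conductances: ΣG = 1/36.3 + 1/1.07 + 1/71.2 + 1/1.36 = 1.711 (1/MΩ).
By the current-divider rule, I = I_0 · G_k/ΣG = 2.10 × 0.4296 = 0.9022 µA.

I ≈ 0.902 µA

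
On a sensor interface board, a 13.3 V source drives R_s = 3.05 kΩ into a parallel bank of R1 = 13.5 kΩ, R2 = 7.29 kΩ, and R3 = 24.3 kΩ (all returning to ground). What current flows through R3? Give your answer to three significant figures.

Parallel bank: R_p = 1/(1/13.5 + 1/7.29 + 1/24.3) = 3.962 kΩ.
V_A = 13.3 × 3.962/7.012 = 7.515 V.
I(R3) = V_A / R3 = 7.515/24.3 = 0.3093 mA.

I ≈ 0.309 mA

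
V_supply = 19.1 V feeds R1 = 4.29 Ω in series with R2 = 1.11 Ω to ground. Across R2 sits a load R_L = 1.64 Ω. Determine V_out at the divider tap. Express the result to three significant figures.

V_out ≈ 2.55 V

First combine the lower leg with the load: R2 ‖ R_L = 0.6620 Ω.
Now apply the divider: V_out = 19.1 × 0.1337 = 2.553 V.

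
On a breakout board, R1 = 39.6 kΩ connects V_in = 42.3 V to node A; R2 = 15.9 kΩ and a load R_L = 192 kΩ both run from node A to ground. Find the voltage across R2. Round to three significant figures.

First combine the lower leg with the load: R2 ‖ R_L = 14.68 kΩ.
Voltage divider with the loaded lower leg: V_out = 42.3 × 14.68/(39.6 + 14.68) = 42.3 × 0.2705 = 11.44 V.
(Unloaded it would be 12.1 V; the load pulls it down.)

V_out ≈ 11.4 V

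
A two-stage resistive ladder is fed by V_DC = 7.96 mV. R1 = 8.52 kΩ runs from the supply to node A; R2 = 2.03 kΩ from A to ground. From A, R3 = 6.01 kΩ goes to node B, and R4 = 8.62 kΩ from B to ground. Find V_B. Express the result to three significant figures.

Node A sees R2 in parallel with the series input of stage 2, R3 + R4 = 14.63 kΩ.
R2 ‖ (R3+R4) = 1.783 kΩ.
V_A = 7.96 × 1.783/(8.52 + 1.783) = 1.377 mV.
V_B = V_A × 0.5892 = 0.8115 mV.

V_B ≈ 0.812 mV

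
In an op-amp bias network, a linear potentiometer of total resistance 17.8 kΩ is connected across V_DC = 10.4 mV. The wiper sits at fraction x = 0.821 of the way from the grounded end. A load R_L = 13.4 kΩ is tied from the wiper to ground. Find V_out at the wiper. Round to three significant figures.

V_out ≈ 7.14 mV

Lower segment x·R_p = 14.61 kΩ; upper segment (1−x)·R_p = 3.186 kΩ.
Lower segment in parallel with the load: 14.61 ‖ 13.4 = 6.990 kΩ.
Then V_out = V_DC · 6.990/(3.186 + 6.990) = 7.144 mV.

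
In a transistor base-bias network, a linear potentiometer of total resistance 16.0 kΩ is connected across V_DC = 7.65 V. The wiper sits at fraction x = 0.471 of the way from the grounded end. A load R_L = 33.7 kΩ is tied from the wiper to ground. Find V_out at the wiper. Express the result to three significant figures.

V_out ≈ 3.22 V

Lower segment x·R_p = 7.536 kΩ; upper segment (1−x)·R_p = 8.464 kΩ.
Lower segment in parallel with the load: 7.536 ‖ 33.7 = 6.159 kΩ.
V_out = 7.65 × 6.159/(8.464 + 6.159) = 3.222 V.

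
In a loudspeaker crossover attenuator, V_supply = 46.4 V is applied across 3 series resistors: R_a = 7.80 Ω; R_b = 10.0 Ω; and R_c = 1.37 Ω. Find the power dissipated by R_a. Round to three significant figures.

P ≈ 45.7 W

The common current is I = 46.4/19.17 = 2.420 A.
P(R_a) = I²·R_a = (2.420)² × 7.80 = 45.70 W.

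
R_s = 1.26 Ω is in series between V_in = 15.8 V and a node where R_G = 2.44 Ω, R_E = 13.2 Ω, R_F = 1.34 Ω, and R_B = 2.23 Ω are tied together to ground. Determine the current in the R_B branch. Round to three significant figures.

I ≈ 2.27 A

Parallel bank: R_p = 1/(1/2.44 + 1/13.2 + 1/1.34 + 1/2.23) = 0.5951 Ω.
V_A = 15.8 × 0.5951/1.855 = 5.069 V.
Branch current I = V_A/R_B = 5.069/2.23 = 2.273 A.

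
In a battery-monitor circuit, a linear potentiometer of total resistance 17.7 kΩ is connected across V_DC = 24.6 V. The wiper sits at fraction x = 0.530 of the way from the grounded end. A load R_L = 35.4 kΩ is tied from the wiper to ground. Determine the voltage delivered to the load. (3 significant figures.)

V_out ≈ 11.6 V

Lower segment x·R_p = 9.381 kΩ; upper segment (1−x)·R_p = 8.319 kΩ.
Lower segment in parallel with the load: 9.381 ‖ 35.4 = 7.416 kΩ.
Then V_out = V_DC · 7.416/(8.319 + 7.416) = 11.59 V.
(Unloaded: V_out = x·V_DC = 13.0 V.)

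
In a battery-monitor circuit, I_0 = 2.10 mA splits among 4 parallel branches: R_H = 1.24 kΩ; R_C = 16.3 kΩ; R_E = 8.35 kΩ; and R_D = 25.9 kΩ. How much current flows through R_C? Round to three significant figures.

Conductances: ΣG = 1/1.24 + 1/16.3 + 1/8.35 + 1/25.9 = 1.026 (1/kΩ).
Current divider: I(R_C) = I_0 · G_k/ΣG = 2.10 × (0.06135/1.026) = 2.10 × 0.05979 = 0.1255 mA.

I ≈ 0.126 mA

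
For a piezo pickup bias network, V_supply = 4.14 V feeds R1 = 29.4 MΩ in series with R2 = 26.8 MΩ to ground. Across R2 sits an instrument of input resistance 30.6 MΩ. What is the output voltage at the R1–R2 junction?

V_out ≈ 1.35 V

The load sits in parallel with R2, giving an effective lower resistance R2' = R2·R_L/(R2+R_L) = 14.29 MΩ.
Then V_out = V_supply · R2'/(R1 + R2') = 4.14 × 14.29/43.69 = 1.354 V.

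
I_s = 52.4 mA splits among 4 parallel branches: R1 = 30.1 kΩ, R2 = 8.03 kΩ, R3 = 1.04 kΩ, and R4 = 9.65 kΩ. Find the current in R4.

Total conductance ΣG = 1/30.1 + 1/8.03 + 1/1.04 + 1/9.65 = 1.223 (units of 1/kΩ).
By the current-divider rule, I = I_s · G_k/ΣG = 52.4 × 0.08474 = 4.440 mA.

I ≈ 4.44 mA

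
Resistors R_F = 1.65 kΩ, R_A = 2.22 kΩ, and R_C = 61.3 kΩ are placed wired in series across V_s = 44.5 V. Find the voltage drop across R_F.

Total series resistance ΣR = 1.65 + 2.22 + 61.3 = 65.17 kΩ.
By the voltage-divider rule, V = 44.5 × 1.650/65.17 = 1.127 V.

V ≈ 1.13 V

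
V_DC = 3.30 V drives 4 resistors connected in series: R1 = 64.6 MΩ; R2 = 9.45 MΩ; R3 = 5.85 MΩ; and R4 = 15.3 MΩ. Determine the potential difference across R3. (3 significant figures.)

V ≈ 0.203 V

Total series resistance ΣR = 64.6 + 9.45 + 5.85 + 15.3 = 95.20 MΩ.
By the voltage-divider rule, V = 3.30 × 5.850/95.20 = 0.2028 V.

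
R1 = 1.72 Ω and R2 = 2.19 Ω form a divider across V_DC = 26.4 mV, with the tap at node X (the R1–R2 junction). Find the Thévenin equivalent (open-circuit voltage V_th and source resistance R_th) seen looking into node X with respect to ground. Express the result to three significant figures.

Open-circuit (no load on X): V_th = V_DC · R2/(R1 + R2) = 26.4 × 2.19/(1.720 + 2.19) = 14.79 mV.
Looking into X with the source shorted: R_th = R1·R2/(R1+R2) = 1.720 × 2.19/3.910 = 0.9634 Ω.

V_th ≈ 14.8 mV, R_th ≈ 0.963 Ω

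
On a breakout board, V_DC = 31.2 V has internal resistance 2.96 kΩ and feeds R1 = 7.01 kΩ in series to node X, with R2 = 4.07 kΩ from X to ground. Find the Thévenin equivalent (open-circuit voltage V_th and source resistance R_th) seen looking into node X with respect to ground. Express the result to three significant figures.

R1' = 2.96 + 7.01 = 9.970 kΩ (source resistance + R1).
With X open, the divider is unloaded: V_th = 31.2 × 4.07/14.04 = 9.044 V.
With V_DC suppressed (replaced by a short), R_th = R1' ‖ R2 = (9.970 × 4.07)/(9.970 + 4.07) = 2.890 kΩ.

V_th ≈ 9.04 V, R_th ≈ 2.89 kΩ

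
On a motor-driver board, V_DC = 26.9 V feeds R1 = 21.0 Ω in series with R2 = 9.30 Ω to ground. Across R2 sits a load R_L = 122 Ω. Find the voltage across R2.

R2 ‖ R_L = (9.30 × 122)/(9.30 + 122) = 8.641 Ω.
Then V_out = V_DC · R2'/(R1 + R2') = 26.9 × 8.641/29.64 = 7.842 V.

V_out ≈ 7.84 V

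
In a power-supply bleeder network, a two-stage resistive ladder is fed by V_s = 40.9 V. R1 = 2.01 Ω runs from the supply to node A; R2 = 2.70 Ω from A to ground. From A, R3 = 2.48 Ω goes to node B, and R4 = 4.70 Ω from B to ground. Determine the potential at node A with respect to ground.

V_A ≈ 20.2 V

Node A sees R2 in parallel with the series input of stage 2, R3 + R4 = 7.180 Ω.
R2 ‖ (R3+R4) = 1.962 Ω.
V_A = 40.9 × 1.962/(2.01 + 1.962) = 20.20 V.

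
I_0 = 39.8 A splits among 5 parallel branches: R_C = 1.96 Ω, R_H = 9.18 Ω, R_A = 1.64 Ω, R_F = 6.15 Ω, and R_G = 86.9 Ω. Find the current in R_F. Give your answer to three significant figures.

I ≈ 4.61 A

ΣG = 1/1.96 + 1/9.18 + 1/1.64 + 1/6.15 + 1/86.9 = 1.403.
By the current-divider rule, I = I_0 · G_k/ΣG = 39.8 × 0.1159 = 4.613 A.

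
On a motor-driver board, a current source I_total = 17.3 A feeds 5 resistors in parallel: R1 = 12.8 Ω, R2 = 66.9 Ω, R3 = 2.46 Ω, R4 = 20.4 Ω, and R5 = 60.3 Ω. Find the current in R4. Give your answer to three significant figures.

ΣG = 1/12.8 + 1/66.9 + 1/2.46 + 1/20.4 + 1/60.3 = 0.5652.
Current divider: I(R4) = I_total · G_k/ΣG = 17.3 × (0.04902/0.5652) = 17.3 × 0.08673 = 1.500 A.

I ≈ 1.50 A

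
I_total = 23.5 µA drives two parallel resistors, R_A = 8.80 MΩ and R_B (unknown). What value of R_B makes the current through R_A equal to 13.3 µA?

The fraction through R_A equals R_B/(R_A+R_B).
13.3/23.5 = R_B/(R_A + R_B) → R_B = R_A · (0.5660)/(1 − 0.5660) = 8.80 × 1.304 = 11.47 MΩ.

R_B ≈ 11.5 MΩ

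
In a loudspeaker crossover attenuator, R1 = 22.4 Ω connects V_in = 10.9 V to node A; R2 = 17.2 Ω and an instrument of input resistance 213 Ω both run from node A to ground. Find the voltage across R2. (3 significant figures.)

V_out ≈ 4.53 V

The load sits in parallel with R2, giving an effective lower resistance R2' = R2·R_L/(R2+R_L) = 15.91 Ω.
Voltage divider with the loaded lower leg: V_out = 10.9 × 15.91/(22.4 + 15.91) = 10.9 × 0.4154 = 4.528 V.
(Unloaded it would be 4.73 V; the load pulls it down.)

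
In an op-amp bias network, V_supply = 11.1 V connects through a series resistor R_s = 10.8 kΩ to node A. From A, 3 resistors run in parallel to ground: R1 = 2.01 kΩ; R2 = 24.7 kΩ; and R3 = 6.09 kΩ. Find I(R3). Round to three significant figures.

Equivalent of the parallel group: R_p = 1.424 kΩ.
V_A by voltage divider: V_A = 11.1 × 1.424/(10.8 + 1.424) = 1.293 V.
Branch current I = V_A/R3 = 1.293/6.09 = 0.2123 mA.

I ≈ 0.212 mA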